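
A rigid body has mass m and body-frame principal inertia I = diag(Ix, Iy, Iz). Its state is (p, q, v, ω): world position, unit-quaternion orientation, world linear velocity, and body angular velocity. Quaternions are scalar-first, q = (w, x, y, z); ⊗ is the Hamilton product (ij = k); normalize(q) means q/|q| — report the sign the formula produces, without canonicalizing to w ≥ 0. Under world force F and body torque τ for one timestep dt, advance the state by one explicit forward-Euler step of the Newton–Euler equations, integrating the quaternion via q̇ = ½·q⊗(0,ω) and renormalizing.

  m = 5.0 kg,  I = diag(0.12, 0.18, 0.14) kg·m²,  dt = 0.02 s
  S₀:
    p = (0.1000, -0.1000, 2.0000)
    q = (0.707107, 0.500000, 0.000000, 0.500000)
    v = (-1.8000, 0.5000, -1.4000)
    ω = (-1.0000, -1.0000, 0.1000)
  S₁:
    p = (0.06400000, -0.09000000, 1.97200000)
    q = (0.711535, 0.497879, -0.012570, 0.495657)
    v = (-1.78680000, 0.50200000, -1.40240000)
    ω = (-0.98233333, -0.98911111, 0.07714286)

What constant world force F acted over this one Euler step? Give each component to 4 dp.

F = (3.3000, 0.5000, -0.6000)

v₁ − v₀ = (0.01320000, 0.00200000, -0.00240000)
F = m·Δv/dt = (3.3000, 0.5000, -0.6000)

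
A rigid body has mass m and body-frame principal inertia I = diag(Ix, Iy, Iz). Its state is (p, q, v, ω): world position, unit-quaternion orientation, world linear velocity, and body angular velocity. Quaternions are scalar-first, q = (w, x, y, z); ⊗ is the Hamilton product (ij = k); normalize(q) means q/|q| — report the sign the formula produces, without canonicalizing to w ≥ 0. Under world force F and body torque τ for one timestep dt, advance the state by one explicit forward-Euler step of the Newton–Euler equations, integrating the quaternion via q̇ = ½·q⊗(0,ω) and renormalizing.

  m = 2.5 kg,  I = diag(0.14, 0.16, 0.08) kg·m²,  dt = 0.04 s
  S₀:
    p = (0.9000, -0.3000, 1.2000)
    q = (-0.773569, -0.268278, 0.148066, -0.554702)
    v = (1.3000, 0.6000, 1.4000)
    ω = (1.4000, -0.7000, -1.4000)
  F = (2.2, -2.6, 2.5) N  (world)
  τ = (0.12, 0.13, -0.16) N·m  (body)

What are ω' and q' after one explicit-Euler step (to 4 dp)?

ω×(Iω) gyroscopic = (-0.0784, -0.1176, -0.0196)
(τ − ω×Iω)/I = (1.4171, 1.5475, -1.7550)
new body rate ω' = (1.4567, -0.6381, -1.4702)
2q̇ = q⊗(0,ω) = (-0.2973474, -1.6785804, -0.6106737, 1.0634988)
q + ½dt·q⊗(0,ω), renormalized = (-0.7788, -0.3016, 0.1357, -0.5330)

ω' = (1.4567, -0.6381, -1.4702)
q' = (-0.7788, -0.3016, 0.1357, -0.5330)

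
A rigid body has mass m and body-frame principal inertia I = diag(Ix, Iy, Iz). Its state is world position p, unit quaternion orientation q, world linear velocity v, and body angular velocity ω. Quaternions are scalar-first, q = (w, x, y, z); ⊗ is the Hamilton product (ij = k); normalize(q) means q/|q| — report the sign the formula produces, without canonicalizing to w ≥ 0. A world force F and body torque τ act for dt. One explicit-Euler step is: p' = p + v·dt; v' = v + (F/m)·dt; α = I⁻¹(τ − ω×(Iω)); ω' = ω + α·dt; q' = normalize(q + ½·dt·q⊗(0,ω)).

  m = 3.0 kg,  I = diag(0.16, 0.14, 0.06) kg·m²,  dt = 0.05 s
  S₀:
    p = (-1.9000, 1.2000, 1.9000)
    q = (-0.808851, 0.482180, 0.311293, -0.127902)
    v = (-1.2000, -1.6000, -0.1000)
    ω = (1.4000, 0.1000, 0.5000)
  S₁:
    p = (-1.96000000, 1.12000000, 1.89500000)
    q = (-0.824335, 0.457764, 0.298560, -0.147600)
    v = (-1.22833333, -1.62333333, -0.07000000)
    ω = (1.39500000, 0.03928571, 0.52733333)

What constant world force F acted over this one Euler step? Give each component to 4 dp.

v₁ − v₀ = (-0.02833333, -0.02333333, 0.03000000)
applied force F = (-1.7000, -1.4000, 1.8000)

F = (-1.7000, -1.4000, 1.8000)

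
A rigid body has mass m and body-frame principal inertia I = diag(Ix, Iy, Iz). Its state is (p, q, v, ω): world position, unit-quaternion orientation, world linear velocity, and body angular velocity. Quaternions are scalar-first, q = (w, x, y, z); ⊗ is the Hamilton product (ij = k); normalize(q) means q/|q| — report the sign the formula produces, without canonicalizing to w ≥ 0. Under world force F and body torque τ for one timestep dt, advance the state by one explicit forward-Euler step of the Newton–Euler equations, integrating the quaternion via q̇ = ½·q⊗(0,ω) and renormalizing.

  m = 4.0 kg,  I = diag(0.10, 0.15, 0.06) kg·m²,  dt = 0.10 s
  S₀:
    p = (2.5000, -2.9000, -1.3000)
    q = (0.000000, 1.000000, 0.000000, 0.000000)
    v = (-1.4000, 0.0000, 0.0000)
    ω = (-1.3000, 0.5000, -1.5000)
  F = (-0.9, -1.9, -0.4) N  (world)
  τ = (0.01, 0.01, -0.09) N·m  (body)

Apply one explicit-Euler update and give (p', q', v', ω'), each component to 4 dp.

p' = (2.3600, -2.9000, -1.3000)
q' = (0.0647, 0.9948, 0.0746, 0.0249)
v' = (-1.4225, -0.0475, -0.0100)
ω' = (-1.3575, 0.4547, -1.5958)

gyro term ω×Iω = (0.0675, 0.0780, -0.0325)
angular accel α = (-0.5750, -0.4533, -0.9583)
ω' = ω + α·dt = (-1.3575, 0.4547, -1.5958)
2q̇ = q⊗(0,ω) = (1.3000000, 0.0000000, 1.5000000, 0.5000000)
updated quaternion q' = (0.0647, 0.9948, 0.0746, 0.0249)
a = F/m = (-0.2250, -0.4750, -0.1000)
p + v·dt = (2.3600, -2.9000, -1.3000)
v' = v + a·dt = (-1.4225, -0.0475, -0.0100)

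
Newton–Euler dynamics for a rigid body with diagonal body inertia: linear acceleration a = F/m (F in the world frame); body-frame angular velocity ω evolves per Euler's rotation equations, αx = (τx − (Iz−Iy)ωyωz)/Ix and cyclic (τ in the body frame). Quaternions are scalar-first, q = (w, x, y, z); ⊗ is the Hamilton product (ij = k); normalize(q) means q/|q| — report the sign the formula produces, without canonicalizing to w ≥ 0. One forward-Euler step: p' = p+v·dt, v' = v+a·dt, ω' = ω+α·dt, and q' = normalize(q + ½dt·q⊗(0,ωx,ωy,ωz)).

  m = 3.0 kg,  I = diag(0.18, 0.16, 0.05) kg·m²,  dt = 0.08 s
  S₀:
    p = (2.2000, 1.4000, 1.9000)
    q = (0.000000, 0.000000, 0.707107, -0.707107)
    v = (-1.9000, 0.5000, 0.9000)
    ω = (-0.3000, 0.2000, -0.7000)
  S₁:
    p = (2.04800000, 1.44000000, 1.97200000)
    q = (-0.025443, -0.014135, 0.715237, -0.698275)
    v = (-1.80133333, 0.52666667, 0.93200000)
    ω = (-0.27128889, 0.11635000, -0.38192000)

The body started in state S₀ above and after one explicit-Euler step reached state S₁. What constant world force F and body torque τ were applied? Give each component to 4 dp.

F = (3.7000, 1.0000, 1.2000)
τ = (0.0800, -0.1400, 0.2000)

v₁ − v₀ = (0.09866667, 0.02666667, 0.03200000)
applied force F = (3.7000, 1.0000, 1.2000)
rate change Δω = (0.02871111, -0.08365000, 0.31808000)
I·α + gyro = (0.0800, -0.1400, 0.2000)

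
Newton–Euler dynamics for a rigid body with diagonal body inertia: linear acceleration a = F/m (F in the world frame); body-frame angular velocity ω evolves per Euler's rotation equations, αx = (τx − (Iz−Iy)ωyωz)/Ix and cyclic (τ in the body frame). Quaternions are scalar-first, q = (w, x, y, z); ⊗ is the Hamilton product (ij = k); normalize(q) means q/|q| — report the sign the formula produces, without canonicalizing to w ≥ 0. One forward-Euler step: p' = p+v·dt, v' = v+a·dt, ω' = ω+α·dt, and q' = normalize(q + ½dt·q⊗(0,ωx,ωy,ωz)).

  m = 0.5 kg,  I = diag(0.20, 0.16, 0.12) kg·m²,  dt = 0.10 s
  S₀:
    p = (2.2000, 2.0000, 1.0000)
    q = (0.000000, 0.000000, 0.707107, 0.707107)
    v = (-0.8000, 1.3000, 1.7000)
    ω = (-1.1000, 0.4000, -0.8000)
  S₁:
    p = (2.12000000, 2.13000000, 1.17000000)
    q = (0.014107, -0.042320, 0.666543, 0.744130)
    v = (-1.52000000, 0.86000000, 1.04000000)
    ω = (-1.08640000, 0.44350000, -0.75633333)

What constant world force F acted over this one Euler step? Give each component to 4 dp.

F = (-3.6000, -2.2000, -3.3000)

velocity change Δv = (-0.72000000, -0.44000000, -0.66000000)
F = m·Δv/dt = (-3.6000, -2.2000, -3.3000)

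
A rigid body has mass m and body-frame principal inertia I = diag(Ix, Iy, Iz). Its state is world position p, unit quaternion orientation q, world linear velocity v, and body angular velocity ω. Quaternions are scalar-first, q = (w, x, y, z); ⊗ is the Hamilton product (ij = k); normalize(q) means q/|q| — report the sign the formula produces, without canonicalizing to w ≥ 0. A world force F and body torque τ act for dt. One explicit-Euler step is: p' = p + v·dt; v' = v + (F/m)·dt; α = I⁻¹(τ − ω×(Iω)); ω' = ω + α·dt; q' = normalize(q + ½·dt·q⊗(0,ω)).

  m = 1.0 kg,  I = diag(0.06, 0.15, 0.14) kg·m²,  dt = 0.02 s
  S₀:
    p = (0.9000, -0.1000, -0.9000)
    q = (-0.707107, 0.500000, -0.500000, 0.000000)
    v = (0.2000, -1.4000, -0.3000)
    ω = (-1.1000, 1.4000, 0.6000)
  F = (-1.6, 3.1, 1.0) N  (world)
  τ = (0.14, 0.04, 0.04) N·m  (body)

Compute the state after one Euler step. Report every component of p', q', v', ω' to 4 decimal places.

p + v·dt = (0.9040, -0.1280, -0.9060)
v + (F/m)dt = (0.1680, -1.3380, -0.2800)
(τ − ω×Iω)/I = (2.4733, -0.0853, 1.2757)
ω + α·dt = (-1.0505, 1.3983, 0.6255)
Hamilton product q⊗(0,ω) = (1.2500000, 0.4778177, -1.2899498, -0.2742642)
updated quaternion q' = (-0.6945, 0.5047, -0.5128, -0.0027)

p' = (0.9040, -0.1280, -0.9060)
q' = (-0.6945, 0.5047, -0.5128, -0.0027)
v' = (0.1680, -1.3380, -0.2800)
ω' = (-1.0505, 1.3983, 0.6255)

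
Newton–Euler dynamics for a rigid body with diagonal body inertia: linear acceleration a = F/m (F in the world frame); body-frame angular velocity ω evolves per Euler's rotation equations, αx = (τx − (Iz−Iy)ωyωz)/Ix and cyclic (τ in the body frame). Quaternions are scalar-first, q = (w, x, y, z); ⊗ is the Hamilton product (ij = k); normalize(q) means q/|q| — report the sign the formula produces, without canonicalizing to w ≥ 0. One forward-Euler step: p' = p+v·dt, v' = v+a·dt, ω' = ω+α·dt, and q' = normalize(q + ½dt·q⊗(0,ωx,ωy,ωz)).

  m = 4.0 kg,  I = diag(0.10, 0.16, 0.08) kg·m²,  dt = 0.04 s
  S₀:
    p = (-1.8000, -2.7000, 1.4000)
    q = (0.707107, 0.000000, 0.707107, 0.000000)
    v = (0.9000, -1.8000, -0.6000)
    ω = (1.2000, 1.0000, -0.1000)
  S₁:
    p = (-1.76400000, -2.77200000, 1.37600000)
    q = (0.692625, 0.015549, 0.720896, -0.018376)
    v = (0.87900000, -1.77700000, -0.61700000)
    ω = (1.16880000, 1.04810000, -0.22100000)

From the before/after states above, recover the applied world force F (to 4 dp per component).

F = (-2.1000, 2.3000, -1.7000)

v₁ − v₀ = (-0.02100000, 0.02300000, -0.01700000)
m·(v₁−v₀)/dt = (-2.1000, 2.3000, -1.7000)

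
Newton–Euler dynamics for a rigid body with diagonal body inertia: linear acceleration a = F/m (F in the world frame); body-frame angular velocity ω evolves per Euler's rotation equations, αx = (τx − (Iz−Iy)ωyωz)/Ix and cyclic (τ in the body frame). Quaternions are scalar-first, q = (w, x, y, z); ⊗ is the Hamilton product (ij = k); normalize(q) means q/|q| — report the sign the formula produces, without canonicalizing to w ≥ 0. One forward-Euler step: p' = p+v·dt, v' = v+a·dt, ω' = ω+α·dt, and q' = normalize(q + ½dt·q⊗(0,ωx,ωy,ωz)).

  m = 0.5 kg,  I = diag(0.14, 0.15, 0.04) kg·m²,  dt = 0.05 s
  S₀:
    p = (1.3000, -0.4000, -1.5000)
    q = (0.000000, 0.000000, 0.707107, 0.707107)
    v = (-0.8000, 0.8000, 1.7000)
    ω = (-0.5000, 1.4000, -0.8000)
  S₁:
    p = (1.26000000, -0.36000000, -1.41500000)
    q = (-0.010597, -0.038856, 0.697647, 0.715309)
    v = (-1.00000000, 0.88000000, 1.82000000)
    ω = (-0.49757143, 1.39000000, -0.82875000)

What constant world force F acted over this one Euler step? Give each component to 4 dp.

F = (-2.0000, 0.8000, 1.2000)

v₁ − v₀ = (-0.20000000, 0.08000000, 0.12000000)
F = m·Δv/dt = (-2.0000, 0.8000, 1.2000)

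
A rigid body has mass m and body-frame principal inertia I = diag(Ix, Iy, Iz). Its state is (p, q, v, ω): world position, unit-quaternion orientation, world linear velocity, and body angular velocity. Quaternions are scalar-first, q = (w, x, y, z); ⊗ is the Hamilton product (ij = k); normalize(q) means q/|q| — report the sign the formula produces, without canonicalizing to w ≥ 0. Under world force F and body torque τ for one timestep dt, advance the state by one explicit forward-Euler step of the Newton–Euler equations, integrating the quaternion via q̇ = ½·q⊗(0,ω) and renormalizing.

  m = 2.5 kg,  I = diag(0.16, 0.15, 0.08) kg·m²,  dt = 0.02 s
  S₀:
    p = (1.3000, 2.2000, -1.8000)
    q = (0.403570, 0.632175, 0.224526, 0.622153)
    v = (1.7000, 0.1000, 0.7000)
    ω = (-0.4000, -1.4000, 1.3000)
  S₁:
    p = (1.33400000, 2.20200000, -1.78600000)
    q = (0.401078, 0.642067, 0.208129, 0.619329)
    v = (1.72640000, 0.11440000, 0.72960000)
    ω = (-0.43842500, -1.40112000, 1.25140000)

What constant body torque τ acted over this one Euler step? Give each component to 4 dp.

τ = (-0.1800, -0.0500, -0.2000)

Δω = ω₁−ω₀ = (-0.03842500, -0.00112000, -0.04860000)
I·α + gyro = (-0.1800, -0.0500, -0.2000)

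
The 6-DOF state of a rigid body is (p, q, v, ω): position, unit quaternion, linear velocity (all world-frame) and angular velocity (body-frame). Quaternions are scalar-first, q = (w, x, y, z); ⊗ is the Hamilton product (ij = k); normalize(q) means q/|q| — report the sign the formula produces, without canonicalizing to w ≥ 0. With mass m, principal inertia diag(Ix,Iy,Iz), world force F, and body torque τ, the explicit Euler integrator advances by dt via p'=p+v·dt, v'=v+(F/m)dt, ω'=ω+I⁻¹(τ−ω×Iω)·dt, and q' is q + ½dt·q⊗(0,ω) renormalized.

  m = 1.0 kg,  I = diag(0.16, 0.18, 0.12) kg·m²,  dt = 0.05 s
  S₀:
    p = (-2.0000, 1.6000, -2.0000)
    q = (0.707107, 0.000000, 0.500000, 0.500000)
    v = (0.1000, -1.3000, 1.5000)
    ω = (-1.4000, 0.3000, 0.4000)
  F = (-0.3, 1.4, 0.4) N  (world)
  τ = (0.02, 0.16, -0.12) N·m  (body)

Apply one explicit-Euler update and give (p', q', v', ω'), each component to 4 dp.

ω×(Iω) gyroscopic = (-0.0072, -0.0224, -0.0084)
angular accel α = (0.1700, 1.0133, -0.9300)
ω + α·dt = (-1.3915, 0.3507, 0.3535)
q⊗(0,ω) = (-0.3500000, -0.9399498, -0.4878679, 0.9828428)
q' = normalize(q + ½dt·q⊗(0,ω)) = (0.6979, -0.0235, 0.4875, 0.5242)
a = (-0.3000, 1.4000, 0.4000)
new position p' = (-1.9950, 1.5350, -1.9250)
v' = v + a·dt = (0.0850, -1.2300, 1.5200)

p' = (-1.9950, 1.5350, -1.9250)
q' = (0.6979, -0.0235, 0.4875, 0.5242)
v' = (0.0850, -1.2300, 1.5200)
ω' = (-1.3915, 0.3507, 0.3535)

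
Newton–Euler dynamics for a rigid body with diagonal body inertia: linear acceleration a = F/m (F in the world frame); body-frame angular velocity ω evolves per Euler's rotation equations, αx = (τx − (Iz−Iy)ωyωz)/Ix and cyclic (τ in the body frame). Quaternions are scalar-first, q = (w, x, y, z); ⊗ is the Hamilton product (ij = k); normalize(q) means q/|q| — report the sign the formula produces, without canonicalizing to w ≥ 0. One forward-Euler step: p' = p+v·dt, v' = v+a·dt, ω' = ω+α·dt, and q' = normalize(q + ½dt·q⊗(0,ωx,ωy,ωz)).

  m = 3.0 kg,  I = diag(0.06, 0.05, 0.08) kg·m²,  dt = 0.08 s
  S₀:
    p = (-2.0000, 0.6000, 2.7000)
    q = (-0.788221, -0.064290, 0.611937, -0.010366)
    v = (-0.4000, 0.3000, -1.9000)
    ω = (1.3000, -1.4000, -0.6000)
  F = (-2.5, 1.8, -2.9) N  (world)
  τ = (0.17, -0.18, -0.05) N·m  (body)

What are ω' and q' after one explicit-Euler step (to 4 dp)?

ω×(Iω) gyroscopic = (0.0252, 0.0156, 0.0182)
angular accel α = (2.4133, -3.9120, -0.8525)
ω + α·dt = (1.4931, -1.7130, -0.6682)
2q̇ = q⊗(0,ω) = (0.9340692, -1.4063619, 1.0514596, -0.2325795)
updated quaternion q' = (-0.7485, -0.1202, 0.6519, -0.0196)

ω' = (1.4931, -1.7130, -0.6682)
q' = (-0.7485, -0.1202, 0.6519, -0.0196)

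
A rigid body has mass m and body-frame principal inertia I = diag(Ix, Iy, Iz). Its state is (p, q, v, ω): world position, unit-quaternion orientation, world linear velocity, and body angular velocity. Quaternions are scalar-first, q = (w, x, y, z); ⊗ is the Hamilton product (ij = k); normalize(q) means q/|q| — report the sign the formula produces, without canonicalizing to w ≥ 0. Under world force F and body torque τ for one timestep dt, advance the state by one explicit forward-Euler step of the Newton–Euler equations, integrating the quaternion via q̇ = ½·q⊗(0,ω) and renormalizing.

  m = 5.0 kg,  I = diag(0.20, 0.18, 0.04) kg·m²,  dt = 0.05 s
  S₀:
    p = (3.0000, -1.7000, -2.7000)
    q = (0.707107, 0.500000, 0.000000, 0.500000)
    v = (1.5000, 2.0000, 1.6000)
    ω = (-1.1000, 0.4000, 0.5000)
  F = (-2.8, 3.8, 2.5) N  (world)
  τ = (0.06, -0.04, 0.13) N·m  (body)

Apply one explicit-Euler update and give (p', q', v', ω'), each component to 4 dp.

p' = (3.0750, -1.6000, -2.6200)
q' = (0.7142, 0.4753, -0.0129, 0.5136)
v' = (1.4720, 2.0380, 1.6250)
ω' = (-1.0780, 0.4133, 0.6515)

angular accel α = (0.4400, 0.2667, 3.0300)
ω + α·dt = (-1.0780, 0.4133, 0.6515)
2q̇ = q⊗(0,ω) = (0.3000000, -0.9778177, -0.5171572, 0.5535535)
updated quaternion q' = (0.7142, 0.4753, -0.0129, 0.5136)
linear accel F/m = (-0.5600, 0.7600, 0.5000)
p + v·dt = (3.0750, -1.6000, -2.6200)
new velocity v' = (1.4720, 2.0380, 1.6250)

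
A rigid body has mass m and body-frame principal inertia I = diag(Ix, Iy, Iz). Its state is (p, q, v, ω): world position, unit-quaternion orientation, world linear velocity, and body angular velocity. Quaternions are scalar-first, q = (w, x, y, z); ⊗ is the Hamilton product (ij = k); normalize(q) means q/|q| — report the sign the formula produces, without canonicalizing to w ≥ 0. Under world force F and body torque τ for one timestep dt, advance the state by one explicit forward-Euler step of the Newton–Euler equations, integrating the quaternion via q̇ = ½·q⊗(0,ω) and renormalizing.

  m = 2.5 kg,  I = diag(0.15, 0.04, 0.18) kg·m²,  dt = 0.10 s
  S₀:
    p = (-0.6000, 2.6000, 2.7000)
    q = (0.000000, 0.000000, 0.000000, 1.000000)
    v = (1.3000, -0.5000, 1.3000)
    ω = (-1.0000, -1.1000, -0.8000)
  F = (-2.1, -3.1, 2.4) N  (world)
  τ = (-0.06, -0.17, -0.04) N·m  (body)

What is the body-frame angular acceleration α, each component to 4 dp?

α = (-1.2213, -3.6500, 0.4500)

ω×(Iω) gyroscopic = (0.1232, -0.0240, -0.1210)
α = I⁻¹(τ − ω×Iω) = (-1.2213, -3.6500, 0.4500)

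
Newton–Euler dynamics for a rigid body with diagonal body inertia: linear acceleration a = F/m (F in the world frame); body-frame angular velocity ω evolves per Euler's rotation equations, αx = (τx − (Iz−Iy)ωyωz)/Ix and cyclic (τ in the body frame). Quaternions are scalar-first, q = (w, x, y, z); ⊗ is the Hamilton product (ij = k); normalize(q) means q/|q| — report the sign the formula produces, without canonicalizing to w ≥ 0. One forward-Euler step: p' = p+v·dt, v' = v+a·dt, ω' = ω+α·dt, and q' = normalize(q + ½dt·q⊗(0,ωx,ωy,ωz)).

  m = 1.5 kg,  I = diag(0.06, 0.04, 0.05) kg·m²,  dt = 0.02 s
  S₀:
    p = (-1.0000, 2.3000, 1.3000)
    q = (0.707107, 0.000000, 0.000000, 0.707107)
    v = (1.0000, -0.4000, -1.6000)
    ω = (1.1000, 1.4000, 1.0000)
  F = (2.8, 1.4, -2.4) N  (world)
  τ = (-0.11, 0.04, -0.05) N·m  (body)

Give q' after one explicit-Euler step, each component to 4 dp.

q⊗(0,ω) = (-0.7071070, -0.2121321, 1.7677675, 0.7071070)
updated quaternion q' = (0.6999, -0.0021, 0.0177, 0.7140)

q' = (0.6999, -0.0021, 0.0177, 0.7140)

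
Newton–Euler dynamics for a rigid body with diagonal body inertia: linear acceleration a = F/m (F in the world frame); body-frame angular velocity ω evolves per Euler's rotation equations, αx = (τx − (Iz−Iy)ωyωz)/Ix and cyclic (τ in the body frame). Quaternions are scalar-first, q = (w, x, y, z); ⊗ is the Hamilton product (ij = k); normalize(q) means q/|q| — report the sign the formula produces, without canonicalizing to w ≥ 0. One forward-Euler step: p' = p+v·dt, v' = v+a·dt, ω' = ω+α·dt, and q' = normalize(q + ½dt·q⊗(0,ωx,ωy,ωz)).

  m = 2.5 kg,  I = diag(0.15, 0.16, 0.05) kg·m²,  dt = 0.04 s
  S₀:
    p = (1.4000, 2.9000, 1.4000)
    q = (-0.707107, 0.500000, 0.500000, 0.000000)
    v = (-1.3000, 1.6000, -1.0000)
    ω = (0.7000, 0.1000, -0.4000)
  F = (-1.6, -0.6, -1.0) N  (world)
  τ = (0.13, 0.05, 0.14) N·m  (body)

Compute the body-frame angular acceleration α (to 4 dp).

α = (0.8373, 0.4875, 2.7860)

gyro term ω×Iω = (0.0044, -0.0280, 0.0007)
(τ − ω×Iω)/I = (0.8373, 0.4875, 2.7860)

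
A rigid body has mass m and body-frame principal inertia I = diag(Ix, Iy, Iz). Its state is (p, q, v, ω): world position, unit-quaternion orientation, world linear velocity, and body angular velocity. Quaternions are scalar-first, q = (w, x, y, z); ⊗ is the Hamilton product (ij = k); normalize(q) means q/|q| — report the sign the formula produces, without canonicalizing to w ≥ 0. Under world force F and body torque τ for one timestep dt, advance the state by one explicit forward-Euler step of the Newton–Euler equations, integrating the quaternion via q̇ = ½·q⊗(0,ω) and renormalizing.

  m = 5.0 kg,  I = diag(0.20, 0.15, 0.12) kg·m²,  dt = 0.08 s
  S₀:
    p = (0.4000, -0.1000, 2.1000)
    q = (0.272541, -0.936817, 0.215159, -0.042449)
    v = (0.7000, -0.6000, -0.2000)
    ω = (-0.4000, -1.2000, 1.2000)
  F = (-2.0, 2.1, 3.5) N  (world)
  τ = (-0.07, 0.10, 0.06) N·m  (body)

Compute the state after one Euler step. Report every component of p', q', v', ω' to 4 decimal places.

p' = (0.4560, -0.1480, 2.0840)
q' = (0.2693, -0.9306, 0.2471, 0.0190)
v' = (0.6680, -0.5664, -0.1440)
ω' = (-0.4453, -1.1262, 1.2560)

precession coupling ω×(Iω) = (0.0432, -0.0384, -0.0240)
(τ − ω×Iω)/I = (-0.5660, 0.9227, 0.7000)
new body rate ω' = (-0.4453, -1.1262, 1.2560)
Hamilton product q⊗(0,ω) = (-0.0655972, 0.0982356, 0.8141108, 1.5372932)
q' = normalize(q + ½dt·q⊗(0,ω)) = (0.2693, -0.9306, 0.2471, 0.0190)
a = F/m = (-0.4000, 0.4200, 0.7000)
new position p' = (0.4560, -0.1480, 2.0840)
v + (F/m)dt = (0.6680, -0.5664, -0.1440)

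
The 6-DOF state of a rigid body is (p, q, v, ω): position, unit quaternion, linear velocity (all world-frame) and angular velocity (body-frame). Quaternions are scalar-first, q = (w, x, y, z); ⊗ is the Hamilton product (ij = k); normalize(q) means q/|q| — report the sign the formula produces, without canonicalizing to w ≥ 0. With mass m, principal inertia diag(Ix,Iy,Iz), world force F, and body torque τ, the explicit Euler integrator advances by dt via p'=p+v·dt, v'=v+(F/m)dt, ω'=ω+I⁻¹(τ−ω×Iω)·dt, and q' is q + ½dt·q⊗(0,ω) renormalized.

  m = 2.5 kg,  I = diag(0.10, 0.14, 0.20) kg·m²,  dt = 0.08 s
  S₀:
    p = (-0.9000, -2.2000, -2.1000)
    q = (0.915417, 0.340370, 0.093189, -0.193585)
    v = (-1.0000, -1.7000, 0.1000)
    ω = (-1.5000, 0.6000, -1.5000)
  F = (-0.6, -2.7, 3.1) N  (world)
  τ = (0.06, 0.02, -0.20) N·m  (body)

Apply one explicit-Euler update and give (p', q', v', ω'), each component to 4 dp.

p' = (-0.9800, -2.3360, -2.0920)
q' = (0.9184, 0.2834, 0.1466, -0.2338)
v' = (-1.0192, -1.7864, 0.1992)
ω' = (-1.4088, 0.7400, -1.5656)

(τ − ω×Iω)/I = (1.1400, 1.7500, -0.8200)
ω' = ω + α·dt = (-1.4088, 0.7400, -1.5656)
Hamilton product q⊗(0,ω) = (0.1642641, -1.3967580, 1.3501827, -1.0291200)
q + ½dt·q⊗(0,ω), renormalized = (0.9184, 0.2834, 0.1466, -0.2338)
a = (-0.2400, -1.0800, 1.2400)
p + v·dt = (-0.9800, -2.3360, -2.0920)
v' = v + a·dt = (-1.0192, -1.7864, 0.1992)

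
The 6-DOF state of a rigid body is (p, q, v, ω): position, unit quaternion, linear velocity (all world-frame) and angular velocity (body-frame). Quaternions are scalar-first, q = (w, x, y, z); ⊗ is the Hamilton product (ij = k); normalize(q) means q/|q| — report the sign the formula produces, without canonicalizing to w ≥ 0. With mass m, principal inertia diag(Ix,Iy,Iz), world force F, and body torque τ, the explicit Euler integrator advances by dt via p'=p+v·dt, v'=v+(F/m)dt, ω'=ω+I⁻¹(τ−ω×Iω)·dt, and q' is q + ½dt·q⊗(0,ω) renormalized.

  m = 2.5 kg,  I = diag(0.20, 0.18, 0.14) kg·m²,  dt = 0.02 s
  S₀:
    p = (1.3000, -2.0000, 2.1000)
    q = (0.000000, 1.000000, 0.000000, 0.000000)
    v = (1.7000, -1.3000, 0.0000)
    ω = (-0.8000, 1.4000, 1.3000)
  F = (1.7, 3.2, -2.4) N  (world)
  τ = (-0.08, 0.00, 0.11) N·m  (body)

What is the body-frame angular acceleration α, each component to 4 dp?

ω×(Iω) gyroscopic = (-0.0728, -0.0624, 0.0224)
α = I⁻¹(τ − ω×Iω) = (-0.0360, 0.3467, 0.6257)

α = (-0.0360, 0.3467, 0.6257)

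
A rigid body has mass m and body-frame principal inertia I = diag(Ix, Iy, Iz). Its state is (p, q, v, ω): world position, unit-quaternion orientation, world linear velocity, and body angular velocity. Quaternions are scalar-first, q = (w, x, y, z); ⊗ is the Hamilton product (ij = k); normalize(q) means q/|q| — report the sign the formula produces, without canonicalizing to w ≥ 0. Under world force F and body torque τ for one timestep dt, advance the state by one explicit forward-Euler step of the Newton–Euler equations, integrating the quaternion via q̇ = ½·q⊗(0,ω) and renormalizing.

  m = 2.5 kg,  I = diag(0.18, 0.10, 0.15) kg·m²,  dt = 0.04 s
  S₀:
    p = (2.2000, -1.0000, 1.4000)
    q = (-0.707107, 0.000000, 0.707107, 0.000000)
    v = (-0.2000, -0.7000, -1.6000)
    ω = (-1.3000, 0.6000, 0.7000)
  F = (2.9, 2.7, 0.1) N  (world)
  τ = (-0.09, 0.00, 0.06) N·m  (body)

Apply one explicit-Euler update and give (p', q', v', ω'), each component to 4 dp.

a = (1.1600, 1.0800, 0.0400)
new position p' = (2.1920, -1.0280, 1.3360)
new velocity v' = (-0.1536, -0.6568, -1.5984)
angular accel α = (-0.6167, 0.2730, -0.0160)
new body rate ω' = (-1.3247, 0.6109, 0.6994)
q⊗(0,ω) = (-0.4242642, 1.4142140, -0.4242642, 0.4242642)
q' = normalize(q + ½dt·q⊗(0,ω)) = (-0.7152, 0.0283, 0.6983, 0.0085)

p' = (2.1920, -1.0280, 1.3360)
q' = (-0.7152, 0.0283, 0.6983, 0.0085)
v' = (-0.1536, -0.6568, -1.5984)
ω' = (-1.3247, 0.6109, 0.6994)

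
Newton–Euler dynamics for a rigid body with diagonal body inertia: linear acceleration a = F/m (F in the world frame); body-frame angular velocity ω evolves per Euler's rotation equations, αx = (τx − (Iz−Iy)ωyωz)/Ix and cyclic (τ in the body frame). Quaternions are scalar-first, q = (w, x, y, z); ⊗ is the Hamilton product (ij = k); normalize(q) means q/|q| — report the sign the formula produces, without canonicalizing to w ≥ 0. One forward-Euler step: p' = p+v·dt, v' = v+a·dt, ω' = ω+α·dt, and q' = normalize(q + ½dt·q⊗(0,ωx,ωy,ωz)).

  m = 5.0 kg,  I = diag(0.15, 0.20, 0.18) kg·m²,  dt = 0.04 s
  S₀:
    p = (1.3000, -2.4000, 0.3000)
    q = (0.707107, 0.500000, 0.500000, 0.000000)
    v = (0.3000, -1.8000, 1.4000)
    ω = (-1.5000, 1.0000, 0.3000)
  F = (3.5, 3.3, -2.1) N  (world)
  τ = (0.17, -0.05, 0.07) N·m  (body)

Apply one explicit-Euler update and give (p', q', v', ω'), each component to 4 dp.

a = (0.7000, 0.6600, -0.4200)
p + v·dt = (1.3120, -2.4720, 0.3560)
v + (F/m)dt = (0.3280, -1.7736, 1.3832)
ω×(Iω) gyroscopic = (-0.0060, 0.0135, -0.0750)
α = I⁻¹(τ − ω×Iω) = (1.1733, -0.3175, 0.8056)
ω' = ω + α·dt = (-1.4531, 0.9873, 0.3322)
2q̇ = q⊗(0,ω) = (0.2500000, -0.9106605, 0.5571070, 1.4621321)
q + ½dt·q⊗(0,ω), renormalized = (0.7116, 0.4815, 0.5108, 0.0292)

p' = (1.3120, -2.4720, 0.3560)
q' = (0.7116, 0.4815, 0.5108, 0.0292)
v' = (0.3280, -1.7736, 1.3832)
ω' = (-1.4531, 0.9873, 0.3322)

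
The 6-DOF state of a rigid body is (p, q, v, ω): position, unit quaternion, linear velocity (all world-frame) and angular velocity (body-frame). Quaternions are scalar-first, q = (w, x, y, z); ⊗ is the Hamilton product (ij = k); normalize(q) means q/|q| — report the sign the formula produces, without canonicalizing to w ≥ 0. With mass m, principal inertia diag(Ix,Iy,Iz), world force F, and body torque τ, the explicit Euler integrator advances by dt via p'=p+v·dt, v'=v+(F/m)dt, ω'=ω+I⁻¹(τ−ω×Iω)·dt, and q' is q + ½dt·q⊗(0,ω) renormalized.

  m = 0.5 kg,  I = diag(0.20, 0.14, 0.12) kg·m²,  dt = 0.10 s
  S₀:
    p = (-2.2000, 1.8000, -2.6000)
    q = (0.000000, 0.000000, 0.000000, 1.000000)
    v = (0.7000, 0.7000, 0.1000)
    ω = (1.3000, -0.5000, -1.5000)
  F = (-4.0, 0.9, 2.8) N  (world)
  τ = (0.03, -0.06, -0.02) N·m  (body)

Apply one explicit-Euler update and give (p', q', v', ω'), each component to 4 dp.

p' = (-2.1300, 1.8700, -2.5900)
q' = (0.0746, 0.0249, 0.0647, 0.9948)
v' = (-0.1000, 0.8800, 0.6600)
ω' = (1.3225, -0.4314, -1.5492)

α = I⁻¹(τ − ω×Iω) = (0.2250, 0.6857, -0.4917)
ω' = ω + α·dt = (1.3225, -0.4314, -1.5492)
Hamilton product q⊗(0,ω) = (1.5000000, 0.5000000, 1.3000000, 0.0000000)
q + ½dt·q⊗(0,ω), renormalized = (0.0746, 0.0249, 0.0647, 0.9948)
a = F/m = (-8.0000, 1.8000, 5.6000)
new position p' = (-2.1300, 1.8700, -2.5900)
v + (F/m)dt = (-0.1000, 0.8800, 0.6600)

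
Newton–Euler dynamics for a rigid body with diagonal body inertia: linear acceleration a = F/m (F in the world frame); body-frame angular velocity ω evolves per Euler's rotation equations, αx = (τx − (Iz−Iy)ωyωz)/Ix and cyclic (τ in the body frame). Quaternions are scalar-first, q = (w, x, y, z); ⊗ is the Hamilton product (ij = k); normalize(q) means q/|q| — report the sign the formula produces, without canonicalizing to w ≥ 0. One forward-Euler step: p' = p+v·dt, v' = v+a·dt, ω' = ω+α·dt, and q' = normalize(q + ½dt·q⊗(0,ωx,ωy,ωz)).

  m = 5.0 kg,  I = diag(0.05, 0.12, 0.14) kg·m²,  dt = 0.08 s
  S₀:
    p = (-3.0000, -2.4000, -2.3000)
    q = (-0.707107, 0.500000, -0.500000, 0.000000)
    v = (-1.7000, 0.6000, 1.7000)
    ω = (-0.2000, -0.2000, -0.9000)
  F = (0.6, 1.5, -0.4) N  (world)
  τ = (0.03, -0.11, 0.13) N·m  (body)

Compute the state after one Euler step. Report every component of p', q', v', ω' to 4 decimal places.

p' = (-3.1360, -2.3520, -2.1640)
q' = (-0.7066, 0.5233, -0.4760, 0.0174)
v' = (-1.6904, 0.6240, 1.6936)
ω' = (-0.1578, -0.2625, -0.8273)

a = (0.1200, 0.3000, -0.0800)
new position p' = (-3.1360, -2.3520, -2.1640)
new velocity v' = (-1.6904, 0.6240, 1.6936)
gyro term ω×Iω = (0.0036, -0.0162, 0.0028)
α = I⁻¹(τ − ω×Iω) = (0.5280, -0.7817, 0.9086)
ω + α·dt = (-0.1578, -0.2625, -0.8273)
q⊗(0,ω) = (0.0000000, 0.5914214, 0.5914214, 0.4363963)
updated quaternion q' = (-0.7066, 0.5233, -0.4760, 0.0174)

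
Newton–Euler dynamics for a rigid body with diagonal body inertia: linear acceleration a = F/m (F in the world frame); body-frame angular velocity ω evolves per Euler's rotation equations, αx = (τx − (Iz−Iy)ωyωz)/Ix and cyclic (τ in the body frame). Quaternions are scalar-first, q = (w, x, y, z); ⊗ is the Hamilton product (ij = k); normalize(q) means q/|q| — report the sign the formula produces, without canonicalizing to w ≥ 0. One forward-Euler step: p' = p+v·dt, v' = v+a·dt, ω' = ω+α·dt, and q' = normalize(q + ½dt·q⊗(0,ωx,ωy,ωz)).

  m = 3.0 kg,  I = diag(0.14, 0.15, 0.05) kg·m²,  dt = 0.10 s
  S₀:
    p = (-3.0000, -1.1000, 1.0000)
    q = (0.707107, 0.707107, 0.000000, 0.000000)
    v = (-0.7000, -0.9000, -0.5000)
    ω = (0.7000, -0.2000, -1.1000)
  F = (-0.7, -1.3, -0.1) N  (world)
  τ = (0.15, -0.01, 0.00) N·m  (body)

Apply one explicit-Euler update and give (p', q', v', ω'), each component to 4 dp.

linear accel F/m = (-0.2333, -0.4333, -0.0333)
new position p' = (-3.0700, -1.1900, 0.9500)
v + (F/m)dt = (-0.7233, -0.9433, -0.5033)
angular accel α = (1.2286, 0.3953, 0.0280)
ω' = ω + α·dt = (0.8229, -0.1605, -1.0972)
q⊗(0,ω) = (-0.4949749, 0.4949749, 0.6363963, -0.9192391)
updated quaternion q' = (0.6809, 0.7303, 0.0318, -0.0459)

p' = (-3.0700, -1.1900, 0.9500)
q' = (0.6809, 0.7303, 0.0318, -0.0459)
v' = (-0.7233, -0.9433, -0.5033)
ω' = (0.8229, -0.1605, -1.0972)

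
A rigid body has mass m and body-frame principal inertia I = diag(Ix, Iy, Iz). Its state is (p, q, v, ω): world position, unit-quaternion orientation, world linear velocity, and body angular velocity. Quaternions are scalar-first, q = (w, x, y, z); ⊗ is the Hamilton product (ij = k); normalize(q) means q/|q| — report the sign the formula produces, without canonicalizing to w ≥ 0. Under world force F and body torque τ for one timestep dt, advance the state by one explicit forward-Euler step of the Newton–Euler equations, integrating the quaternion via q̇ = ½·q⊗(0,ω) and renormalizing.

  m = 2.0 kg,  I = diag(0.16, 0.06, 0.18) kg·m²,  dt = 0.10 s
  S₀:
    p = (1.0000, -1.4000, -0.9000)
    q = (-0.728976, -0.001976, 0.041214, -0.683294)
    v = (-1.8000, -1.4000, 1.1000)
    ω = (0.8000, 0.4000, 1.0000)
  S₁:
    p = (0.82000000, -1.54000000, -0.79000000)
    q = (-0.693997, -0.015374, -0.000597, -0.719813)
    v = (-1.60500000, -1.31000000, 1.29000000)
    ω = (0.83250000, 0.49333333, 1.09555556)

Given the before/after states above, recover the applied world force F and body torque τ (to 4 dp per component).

F = (3.9000, 1.8000, 3.8000)
τ = (0.1000, 0.0400, 0.1400)

Δω = ω₁−ω₀ = (0.03250000, 0.09333333, 0.09555556)
applied torque τ = (0.1000, 0.0400, 0.1400)
v₁ − v₀ = (0.19500000, 0.09000000, 0.19000000)
applied force F = (3.9000, 1.8000, 3.8000)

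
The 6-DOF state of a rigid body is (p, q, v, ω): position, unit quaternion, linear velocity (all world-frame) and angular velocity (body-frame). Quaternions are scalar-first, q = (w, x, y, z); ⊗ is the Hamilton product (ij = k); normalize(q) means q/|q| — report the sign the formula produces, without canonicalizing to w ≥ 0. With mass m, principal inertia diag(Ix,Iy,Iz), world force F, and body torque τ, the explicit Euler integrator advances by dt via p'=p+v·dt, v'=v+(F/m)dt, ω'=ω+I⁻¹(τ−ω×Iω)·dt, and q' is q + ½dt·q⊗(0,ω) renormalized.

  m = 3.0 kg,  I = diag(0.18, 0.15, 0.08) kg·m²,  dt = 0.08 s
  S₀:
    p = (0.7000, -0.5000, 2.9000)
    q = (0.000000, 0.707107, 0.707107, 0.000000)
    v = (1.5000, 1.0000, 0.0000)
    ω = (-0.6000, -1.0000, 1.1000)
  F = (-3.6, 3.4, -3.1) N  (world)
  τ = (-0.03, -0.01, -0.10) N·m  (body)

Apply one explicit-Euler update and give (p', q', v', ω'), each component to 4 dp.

ω×(Iω) gyroscopic = (0.0770, -0.0660, -0.0180)
angular accel α = (-0.5944, 0.3733, -1.0250)
ω' = ω + α·dt = (-0.6476, -0.9701, 1.0180)
q⊗(0,ω) = (1.1313712, 0.7778177, -0.7778177, -0.2828428)
q + ½dt·q⊗(0,ω), renormalized = (0.0452, 0.7367, 0.6746, -0.0113)
a = (-1.2000, 1.1333, -1.0333)
p + v·dt = (0.8200, -0.4200, 2.9000)
v + (F/m)dt = (1.4040, 1.0907, -0.0827)

p' = (0.8200, -0.4200, 2.9000)
q' = (0.0452, 0.7367, 0.6746, -0.0113)
v' = (1.4040, 1.0907, -0.0827)
ω' = (-0.6476, -0.9701, 1.0180)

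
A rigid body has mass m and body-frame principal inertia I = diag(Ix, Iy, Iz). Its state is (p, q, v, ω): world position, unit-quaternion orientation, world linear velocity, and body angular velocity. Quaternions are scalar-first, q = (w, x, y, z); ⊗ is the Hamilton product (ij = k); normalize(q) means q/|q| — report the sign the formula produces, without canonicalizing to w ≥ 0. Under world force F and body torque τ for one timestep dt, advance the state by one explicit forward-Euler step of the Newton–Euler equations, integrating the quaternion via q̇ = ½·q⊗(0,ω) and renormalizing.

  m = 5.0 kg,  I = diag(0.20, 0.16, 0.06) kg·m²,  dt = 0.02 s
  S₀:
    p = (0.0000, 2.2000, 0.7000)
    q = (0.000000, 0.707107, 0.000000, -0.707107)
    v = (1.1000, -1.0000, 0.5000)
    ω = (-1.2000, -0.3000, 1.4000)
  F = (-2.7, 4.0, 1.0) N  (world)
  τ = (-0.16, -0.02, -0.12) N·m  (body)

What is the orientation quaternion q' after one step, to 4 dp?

2q̇ = q⊗(0,ω) = (1.8384782, -0.2121321, -0.1414214, -0.2121321)
q' = normalize(q + ½dt·q⊗(0,ω)) = (0.0184, 0.7049, -0.0014, -0.7091)

q' = (0.0184, 0.7049, -0.0014, -0.7091)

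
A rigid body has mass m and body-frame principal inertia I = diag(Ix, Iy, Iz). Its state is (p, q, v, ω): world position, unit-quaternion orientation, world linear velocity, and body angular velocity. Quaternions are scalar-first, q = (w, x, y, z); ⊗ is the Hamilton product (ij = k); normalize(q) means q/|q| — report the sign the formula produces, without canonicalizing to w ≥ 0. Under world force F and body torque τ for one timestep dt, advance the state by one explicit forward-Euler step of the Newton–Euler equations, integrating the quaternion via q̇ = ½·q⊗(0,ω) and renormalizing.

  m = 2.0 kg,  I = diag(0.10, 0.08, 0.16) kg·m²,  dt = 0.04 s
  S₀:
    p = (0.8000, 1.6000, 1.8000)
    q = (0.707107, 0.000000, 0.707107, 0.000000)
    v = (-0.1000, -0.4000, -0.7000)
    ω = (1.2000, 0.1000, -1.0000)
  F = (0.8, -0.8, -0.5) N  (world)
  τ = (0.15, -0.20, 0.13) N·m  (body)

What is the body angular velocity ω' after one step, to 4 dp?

angular accel α = (1.5800, -3.4000, 0.8275)
new body rate ω' = (1.2632, -0.0360, -0.9669)

ω' = (1.2632, -0.0360, -0.9669)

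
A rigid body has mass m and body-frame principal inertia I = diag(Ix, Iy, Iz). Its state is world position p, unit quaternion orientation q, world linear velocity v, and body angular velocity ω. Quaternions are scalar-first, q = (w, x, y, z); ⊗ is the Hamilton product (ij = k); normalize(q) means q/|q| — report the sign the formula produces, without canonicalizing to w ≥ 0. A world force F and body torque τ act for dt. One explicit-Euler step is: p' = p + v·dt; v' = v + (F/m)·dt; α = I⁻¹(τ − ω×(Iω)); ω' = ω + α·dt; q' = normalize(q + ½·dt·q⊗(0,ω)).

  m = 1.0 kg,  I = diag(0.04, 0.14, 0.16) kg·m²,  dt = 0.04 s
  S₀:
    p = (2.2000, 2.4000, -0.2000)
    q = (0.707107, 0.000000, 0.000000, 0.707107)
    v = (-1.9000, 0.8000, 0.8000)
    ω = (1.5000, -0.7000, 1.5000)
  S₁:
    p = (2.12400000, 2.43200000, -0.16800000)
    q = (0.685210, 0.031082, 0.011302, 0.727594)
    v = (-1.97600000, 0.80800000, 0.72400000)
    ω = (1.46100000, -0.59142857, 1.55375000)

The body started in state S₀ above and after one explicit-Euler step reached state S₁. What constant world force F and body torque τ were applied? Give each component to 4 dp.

rate change Δω = (-0.03900000, 0.10857143, 0.05375000)
precession coupling = (-0.0210, -0.2700, -0.1050)
τ = I·(Δω/dt) + ω₀×(Iω₀) = (-0.0600, 0.1100, 0.1100)
Δv = v₁−v₀ = (-0.07600000, 0.00800000, -0.07600000)
applied force F = (-1.9000, 0.2000, -1.9000)

F = (-1.9000, 0.2000, -1.9000)
τ = (-0.0600, 0.1100, 0.1100)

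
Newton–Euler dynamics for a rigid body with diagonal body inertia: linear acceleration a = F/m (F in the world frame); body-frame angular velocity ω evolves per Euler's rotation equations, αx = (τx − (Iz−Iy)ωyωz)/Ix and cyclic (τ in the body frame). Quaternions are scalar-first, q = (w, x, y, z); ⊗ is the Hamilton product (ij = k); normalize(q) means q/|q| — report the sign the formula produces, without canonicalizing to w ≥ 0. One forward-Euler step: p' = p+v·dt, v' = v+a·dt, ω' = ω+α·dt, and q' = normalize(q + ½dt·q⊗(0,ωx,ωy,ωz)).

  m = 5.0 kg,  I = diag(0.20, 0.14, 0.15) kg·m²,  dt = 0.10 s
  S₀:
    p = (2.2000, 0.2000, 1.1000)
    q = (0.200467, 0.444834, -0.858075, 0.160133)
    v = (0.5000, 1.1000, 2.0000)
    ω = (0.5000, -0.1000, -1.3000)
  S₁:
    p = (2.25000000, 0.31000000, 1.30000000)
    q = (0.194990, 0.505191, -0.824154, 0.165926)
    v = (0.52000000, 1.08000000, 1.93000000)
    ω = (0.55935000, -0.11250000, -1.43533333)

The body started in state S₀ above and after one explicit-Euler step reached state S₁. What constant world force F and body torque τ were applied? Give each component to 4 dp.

rate change Δω = (0.05935000, -0.01250000, -0.13533333)
precession coupling = (0.0013, -0.0325, 0.0030)
applied torque τ = (0.1200, -0.0500, -0.2000)
v₁ − v₀ = (0.02000000, -0.02000000, -0.07000000)
m·(v₁−v₀)/dt = (1.0000, -1.0000, -3.5000)

F = (1.0000, -1.0000, -3.5000)
τ = (0.1200, -0.0500, -0.2000)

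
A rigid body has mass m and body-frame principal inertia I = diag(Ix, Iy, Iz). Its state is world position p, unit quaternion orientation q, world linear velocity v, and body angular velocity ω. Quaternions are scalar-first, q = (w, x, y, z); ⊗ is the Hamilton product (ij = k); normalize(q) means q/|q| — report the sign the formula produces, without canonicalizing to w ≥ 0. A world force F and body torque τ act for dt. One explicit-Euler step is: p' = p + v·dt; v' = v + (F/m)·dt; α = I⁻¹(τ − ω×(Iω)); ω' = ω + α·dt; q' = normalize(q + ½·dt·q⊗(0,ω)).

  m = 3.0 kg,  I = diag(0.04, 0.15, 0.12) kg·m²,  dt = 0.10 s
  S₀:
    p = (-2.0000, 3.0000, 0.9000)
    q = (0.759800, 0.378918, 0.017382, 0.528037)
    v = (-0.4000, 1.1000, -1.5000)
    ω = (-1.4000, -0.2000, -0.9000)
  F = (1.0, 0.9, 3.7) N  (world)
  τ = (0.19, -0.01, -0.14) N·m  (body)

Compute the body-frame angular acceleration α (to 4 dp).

α = (4.8850, 0.6053, -1.4233)

ω×(Iω) gyroscopic = (-0.0054, -0.1008, 0.0308)
α = I⁻¹(τ − ω×Iω) = (4.8850, 0.6053, -1.4233)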